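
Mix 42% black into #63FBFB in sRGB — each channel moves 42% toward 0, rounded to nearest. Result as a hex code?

#63FBFB is rgb(99, 251, 251).
A 42% shade moves each channel 42% toward 0:
  R: 99 − 41.58 = 57.42 → 57
  G: 251 + 0.42×(0−251) = 251 − 105.42 = 145.58 → 146
  B: 251 + 0.42×(0−251) = 251 − 105.42 = 145.58 → 146
rgb(57, 146, 146) = #399292.

#399292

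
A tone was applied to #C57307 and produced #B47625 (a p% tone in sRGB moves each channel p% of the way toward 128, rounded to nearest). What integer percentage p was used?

#C57307 is rgb(197, 115, 7); #B47625 is rgb(180, 118, 37).
On the B channel (widest range): 37 ≈ 7 + (p/100)(128 − 7), so p ≈ 100×(37 − 7)/(128 − 7) = 3000/121 = 24.79.
p = 25 reproduces all three channels after rounding.

25%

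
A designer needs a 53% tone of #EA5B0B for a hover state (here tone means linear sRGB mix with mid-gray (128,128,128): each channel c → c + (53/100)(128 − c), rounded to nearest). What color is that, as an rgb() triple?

rgb(178, 111, 73)

#EA5B0B is rgb(234, 91, 11).
Lerp each channel 53% toward 128:
  R: 234 − 56.18 = 177.82 → 178
  G: 91 + 19.61 = 110.61 → 111
  B: 11 + 62.01 = 73.01 → 73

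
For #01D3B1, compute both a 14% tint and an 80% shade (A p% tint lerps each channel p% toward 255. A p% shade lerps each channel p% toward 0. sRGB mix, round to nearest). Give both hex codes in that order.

#01D3B1 is rgb(1, 211, 177).
14% tint:
  R: 1 + 35.56 = 36.56 → 37
  G: 211 + 0.14×(255−211) = 211 + 6.16 = 217.16 → 217
  B: 177 + 0.14×(255−177) = 177 + 10.92 = 187.92 → 188
  → #25D9BC
80% shade:
  R: 1 + 0.8×(0−1) = 1 − 0.8 = 0.2 → 0
  G: 211 + 0.8×(0−211) = 211 − 168.8 = 42.2 → 42
  B: 177 + 0.8×(0−177) = 177 − 141.6 = 35.4 → 35
  → #002A23

#25D9BC, #002A23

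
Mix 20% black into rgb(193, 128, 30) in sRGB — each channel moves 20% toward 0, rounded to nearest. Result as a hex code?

#9A6618

Per channel, c → c + 0.2(0 − c):
  R: 193 + 0.2×(0−193) = 193 − 38.6 = 154.4 → 154
  G: 128 + 0.2×(0−128) = 128 − 25.6 = 102.4 → 102
  B: 30 + 0.2×(0−30) = 30 − 6 = 24 → 24
rgb(154, 102, 24) = #9A6618.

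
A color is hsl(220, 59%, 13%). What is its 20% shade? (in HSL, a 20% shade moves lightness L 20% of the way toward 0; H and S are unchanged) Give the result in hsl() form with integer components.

hsl(220, 59%, 10%)

L moves 20% from 13 toward 0: 13 − 2.6 = 10.4 → 10.
H and S are unchanged.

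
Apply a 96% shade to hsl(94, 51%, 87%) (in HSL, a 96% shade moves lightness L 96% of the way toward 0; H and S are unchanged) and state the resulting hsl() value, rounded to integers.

hsl(94, 51%, 3%)

L moves 96% from 87 toward 0: 87 − 83.52 = 3.48 → 3.
H and S are unchanged.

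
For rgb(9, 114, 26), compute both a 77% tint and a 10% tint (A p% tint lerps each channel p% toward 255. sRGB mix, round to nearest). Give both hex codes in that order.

77% tint:
  R: 9 + 0.77×(255−9) = 9 + 189.42 = 198.42 → 198
  G: 114 + 0.77×(255−114) = 114 + 108.57 = 222.57 → 223
  B: 26 + 176.33 = 202.33 → 202
  → #c6dfca
10% tint:
  R: 9 + 0.1×(255−9) = 9 + 24.6 = 33.6 → 34
  G: 114 + 0.1×(255−114) = 114 + 14.1 = 128.1 → 128
  B: 26 + 22.9 = 48.9 → 49
  → #228031

#c6dfca, #228031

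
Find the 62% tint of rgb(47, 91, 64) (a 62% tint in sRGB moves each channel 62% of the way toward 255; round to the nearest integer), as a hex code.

Per channel, c → c + 0.62(255 − c):
  R: 47 + 128.96 = 175.96 → 176
  G: 91 + 0.62×(255−91) = 91 + 101.68 = 192.68 → 193
  B: 64 + 0.62×(255−64) = 64 + 118.42 = 182.42 → 182
rgb(176, 193, 182) = #B0C1B6.

#B0C1B6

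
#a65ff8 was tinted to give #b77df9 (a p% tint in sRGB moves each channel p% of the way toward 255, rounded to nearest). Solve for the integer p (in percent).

#a65ff8 is rgb(166, 95, 248); #b77df9 is rgb(183, 125, 249).
On the G channel (widest range): 125 ≈ 95 + (p/100)(255 − 95), so p ≈ 100×(125 − 95)/(255 − 95) = 3000/160 = 18.75.
p = 19 reproduces all three channels after rounding.

19%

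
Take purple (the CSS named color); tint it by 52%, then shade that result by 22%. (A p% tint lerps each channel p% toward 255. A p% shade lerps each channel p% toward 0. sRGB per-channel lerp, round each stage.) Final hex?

#976897

CSS purple is rgb(128, 0, 128).
A 52% tint moves each channel 52% toward 255:
  R: 128 + 0.52×(255−128) = 128 + 66.04 = 194.04 → 194
  G: 0 + 0.52×(255−0) = 0 + 132.6 = 132.6 → 133
  B: 128 + 66.04 = 194.04 → 194
After the tint: rgb(194, 133, 194) = #c285c2.
Lerp each channel 22% toward 0:
  R: 194 + 0.22×(0−194) = 194 − 42.68 = 151.32 → 151
  G: 133 − 29.26 = 103.74 → 104
  B: 194 + 0.22×(0−194) = 194 − 42.68 = 151.32 → 151
rgb(151, 104, 151) = #976897.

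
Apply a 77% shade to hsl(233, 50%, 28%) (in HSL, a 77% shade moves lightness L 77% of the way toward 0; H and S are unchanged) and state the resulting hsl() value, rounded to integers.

hsl(233, 50%, 6%)

L moves 77% from 28 toward 0: 28 − 21.56 = 6.44 → 6.
H and S are unchanged.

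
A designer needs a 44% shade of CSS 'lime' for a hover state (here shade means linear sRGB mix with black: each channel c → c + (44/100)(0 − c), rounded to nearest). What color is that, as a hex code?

CSS lime is rgb(0, 255, 0).
Lerp each channel 44% toward 0:
  R: 0 + 0 = 0 → 0
  G: 255 − 112.2 = 142.8 → 143
  B: 0 + 0.44×(0−0) = 0 + 0 = 0 → 0
rgb(0, 143, 0) = #008f00.

#008f00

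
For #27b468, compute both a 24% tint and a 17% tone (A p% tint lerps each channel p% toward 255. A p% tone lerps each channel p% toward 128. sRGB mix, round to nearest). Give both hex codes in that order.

#27b468 is rgb(39, 180, 104).
24% tint:
  R: 39 + 51.84 = 90.84 → 91
  G: 180 + 0.24×(255−180) = 180 + 18 = 198 → 198
  B: 104 + 0.24×(255−104) = 104 + 36.24 = 140.24 → 140
  → #5bc68c
17% tone:
  R: 39 + 0.17×(128−39) = 39 + 15.13 = 54.13 → 54
  G: 180 + 0.17×(128−180) = 180 − 8.84 = 171.16 → 171
  B: 104 + 4.08 = 108.08 → 108
  → #36ab6c

#5bc68c, #36ab6c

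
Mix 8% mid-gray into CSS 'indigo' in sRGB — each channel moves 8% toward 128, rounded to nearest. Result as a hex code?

CSS indigo is rgb(75, 0, 130).
Per channel, c → c + 0.08(128 − c):
  R: 75 + 0.08×(128−75) = 75 + 4.24 = 79.24 → 79
  G: 0 + 0.08×(128−0) = 0 + 10.24 = 10.24 → 10
  B: 130 + 0.08×(128−130) = 130 − 0.16 = 129.84 → 130
rgb(79, 10, 130) = #4F0A82.

#4F0A82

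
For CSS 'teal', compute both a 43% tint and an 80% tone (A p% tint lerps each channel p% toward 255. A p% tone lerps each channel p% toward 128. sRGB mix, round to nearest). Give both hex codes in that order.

#6EB7B7, #668080

CSS teal is rgb(0, 128, 128).
43% tint:
  R: 0 + 109.65 = 109.65 → 110
  G: 128 + 54.61 = 182.61 → 183
  B: 128 + 0.43×(255−128) = 128 + 54.61 = 182.61 → 183
  → #6EB7B7
80% tone:
  R: 0 + 102.4 = 102.4 → 102
  G: 128 + 0.8×(128−128) = 128 + 0 = 128 → 128
  B: 128 + 0 = 128 → 128
  → #668080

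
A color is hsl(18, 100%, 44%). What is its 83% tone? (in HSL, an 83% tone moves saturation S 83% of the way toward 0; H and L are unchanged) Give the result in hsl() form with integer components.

hsl(18, 17%, 44%)

S moves 83% from 100 toward 0: 100 − 83 = 17 → 17.
H and L are unchanged.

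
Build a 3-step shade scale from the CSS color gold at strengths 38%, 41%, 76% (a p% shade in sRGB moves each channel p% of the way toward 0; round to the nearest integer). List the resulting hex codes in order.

CSS gold is rgb(255, 215, 0).
38%: (255 − 96.9 = 158.1→158, 215 − 81.7 = 133.3→133, 0→0) → #9e8500
41%: (255 − 104.55 = 150.45→150, 215 − 88.15 = 126.85→127, 0→0) → #967f00
76%: (255 − 193.8 = 61.2→61, 215 − 163.4 = 51.6→52, 0→0) → #3d3400

#9e8500, #967f00, #3d3400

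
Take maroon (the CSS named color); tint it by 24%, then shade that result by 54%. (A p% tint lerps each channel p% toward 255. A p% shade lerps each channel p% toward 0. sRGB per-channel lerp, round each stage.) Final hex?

CSS maroon is rgb(128, 0, 0).
A 24% tint moves each channel 24% toward 255:
  R: 128 + 30.48 = 158.48 → 158
  G: 0 + 61.2 = 61.2 → 61
  B: 0 + 61.2 = 61.2 → 61
After the tint: rgb(158, 61, 61) = #9E3D3D.
Lerp each channel 54% toward 0:
  R: 158 + 0.54×(0−158) = 158 − 85.32 = 72.68 → 73
  G: 61 − 32.94 = 28.06 → 28
  B: 61 − 32.94 = 28.06 → 28
rgb(73, 28, 28) = #491C1C.

#491C1C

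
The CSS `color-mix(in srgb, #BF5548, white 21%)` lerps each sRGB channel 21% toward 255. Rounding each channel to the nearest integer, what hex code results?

#BF5548 is rgb(191, 85, 72).
Per channel, c → c + 0.21(255 − c):
  R: 191 + 0.21×(255−191) = 191 + 13.44 = 204.44 → 204
  G: 85 + 0.21×(255−85) = 85 + 35.7 = 120.7 → 121
  B: 72 + 38.43 = 110.43 → 110
rgb(204, 121, 110) = #CC796E.

#CC796E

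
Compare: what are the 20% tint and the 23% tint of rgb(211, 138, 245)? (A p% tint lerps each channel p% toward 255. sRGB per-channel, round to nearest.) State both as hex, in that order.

#DCA1F7, #DDA5F7

20% tint:
  R: 211 + 0.2×(255−211) = 211 + 8.8 = 219.8 → 220
  G: 138 + 0.2×(255−138) = 138 + 23.4 = 161.4 → 161
  B: 245 + 2 = 247 → 247
  → #DCA1F7
23% tint:
  R: 211 + 0.23×(255−211) = 211 + 10.12 = 221.12 → 221
  G: 138 + 0.23×(255−138) = 138 + 26.91 = 164.91 → 165
  B: 245 + 0.23×(255−245) = 245 + 2.3 = 247.3 → 247
  → #DDA5F7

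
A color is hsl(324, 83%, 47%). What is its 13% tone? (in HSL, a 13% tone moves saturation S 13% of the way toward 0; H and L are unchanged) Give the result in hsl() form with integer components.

hsl(324, 72%, 47%)

S moves 13% from 83 toward 0: 83 − 10.79 = 72.21 → 72.
H and L are unchanged.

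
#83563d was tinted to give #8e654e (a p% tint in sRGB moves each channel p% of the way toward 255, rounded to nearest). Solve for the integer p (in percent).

#83563d is rgb(131, 86, 61); #8e654e is rgb(142, 101, 78).
On the B channel (widest range): 78 ≈ 61 + (p/100)(255 − 61), so p ≈ 100×(78 − 61)/(255 − 61) = 1700/194 = 8.76.
p = 9 reproduces all three channels after rounding.

9%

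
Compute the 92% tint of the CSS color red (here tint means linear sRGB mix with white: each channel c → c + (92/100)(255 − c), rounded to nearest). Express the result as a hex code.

#ffebeb

CSS red is rgb(255, 0, 0).
A 92% tint moves each channel 92% toward 255:
  R: 255 + 0 = 255 → 255
  G: 0 + 0.92×(255−0) = 0 + 234.6 = 234.6 → 235
  B: 0 + 234.6 = 234.6 → 235
rgb(255, 235, 235) = #ffebeb.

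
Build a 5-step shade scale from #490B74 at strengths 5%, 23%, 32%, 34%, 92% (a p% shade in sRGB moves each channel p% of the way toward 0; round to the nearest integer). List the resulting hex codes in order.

#450A6E, #380859, #32074F, #30074D, #060109

#490B74 is rgb(73, 11, 116).
5%: (73 − 3.65 = 69.35→69, 11 − 0.55 = 10.45→10, 116 − 5.8 = 110.2→110) → #450A6E
23%: (73 − 16.79 = 56.21→56, 11 − 2.53 = 8.47→8, 116 − 26.68 = 89.32→89) → #380859
32%: (73 − 23.36 = 49.64→50, 11 − 3.52 = 7.48→7, 116 − 37.12 = 78.88→79) → #32074F
34%: (73 − 24.82 = 48.18→48, 11 − 3.74 = 7.26→7, 116 − 39.44 = 76.56→77) → #30074D
92%: (73 − 67.16 = 5.84→6, 11 − 10.12 = 0.88→1, 116 − 106.72 = 9.28→9) → #060109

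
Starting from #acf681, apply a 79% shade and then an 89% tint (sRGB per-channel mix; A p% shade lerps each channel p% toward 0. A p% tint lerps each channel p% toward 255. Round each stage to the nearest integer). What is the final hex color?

#acf681 is rgb(172, 246, 129).
A 79% shade moves each channel 79% toward 0:
  R: 172 + 0.79×(0−172) = 172 − 135.88 = 36.12 → 36
  G: 246 + 0.79×(0−246) = 246 − 194.34 = 51.66 → 52
  B: 129 − 101.91 = 27.09 → 27
After the shade: rgb(36, 52, 27) = #24341b.
An 89% tint moves each channel 89% toward 255:
  R: 36 + 194.91 = 230.91 → 231
  G: 52 + 180.67 = 232.67 → 233
  B: 27 + 0.89×(255−27) = 27 + 202.92 = 229.92 → 230
rgb(231, 233, 230) = #e7e9e6.

#e7e9e6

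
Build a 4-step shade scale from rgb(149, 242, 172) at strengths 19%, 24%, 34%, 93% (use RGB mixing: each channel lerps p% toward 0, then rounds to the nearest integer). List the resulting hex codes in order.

#79c48b, #71b883, #62a072, #0a110c

19%: (149 − 28.31 = 120.69→121, 242 − 45.98 = 196.02→196, 172 − 32.68 = 139.32→139) → #79c48b
24%: (149 − 35.76 = 113.24→113, 242 − 58.08 = 183.92→184, 172 − 41.28 = 130.72→131) → #71b883
34%: (149 − 50.66 = 98.34→98, 242 − 82.28 = 159.72→160, 172 − 58.48 = 113.52→114) → #62a072
93%: (149 − 138.57 = 10.43→10, 242 − 225.06 = 16.94→17, 172 − 159.96 = 12.04→12) → #0a110c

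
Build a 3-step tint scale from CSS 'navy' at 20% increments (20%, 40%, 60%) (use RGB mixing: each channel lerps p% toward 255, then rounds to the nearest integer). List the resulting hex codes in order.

#333399, #6666B3, #9999CC

CSS navy is rgb(0, 0, 128).
20%: (0 + 51 = 51→51, 0 + 51 = 51→51, 128 + 25.4 = 153.4→153) → #333399
40%: (0 + 102 = 102→102, 0 + 102 = 102→102, 128 + 50.8 = 178.8→179) → #6666B3
60%: (0 + 153 = 153→153, 0 + 153 = 153→153, 128 + 76.2 = 204.2→204) → #9999CC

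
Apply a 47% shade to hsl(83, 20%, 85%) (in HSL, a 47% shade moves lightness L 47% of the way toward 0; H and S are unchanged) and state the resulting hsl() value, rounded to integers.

hsl(83, 20%, 45%)

L moves 47% from 85 toward 0: 85 − 39.95 = 45.05 → 45.
H and S are unchanged.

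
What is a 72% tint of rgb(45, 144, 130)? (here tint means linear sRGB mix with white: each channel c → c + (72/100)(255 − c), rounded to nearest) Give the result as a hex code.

#c4e0dc

Lerp each channel 72% toward 255:
  R: 45 + 0.72×(255−45) = 45 + 151.2 = 196.2 → 196
  G: 144 + 79.92 = 223.92 → 224
  B: 130 + 0.72×(255−130) = 130 + 90 = 220 → 220
rgb(196, 224, 220) = #c4e0dc.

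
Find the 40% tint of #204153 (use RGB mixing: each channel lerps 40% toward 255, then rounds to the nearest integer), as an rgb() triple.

#204153 is rgb(32, 65, 83).
Per channel, c → c + 0.4(255 − c):
  R: 32 + 89.2 = 121.2 → 121
  G: 65 + 0.4×(255−65) = 65 + 76 = 141 → 141
  B: 83 + 68.8 = 151.8 → 152

rgb(121, 141, 152)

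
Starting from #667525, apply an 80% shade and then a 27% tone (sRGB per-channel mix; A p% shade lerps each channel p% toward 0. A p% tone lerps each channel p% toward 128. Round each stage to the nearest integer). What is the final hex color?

#667525 is rgb(102, 117, 37).
An 80% shade moves each channel 80% toward 0:
  R: 102 + 0.8×(0−102) = 102 − 81.6 = 20.4 → 20
  G: 117 − 93.6 = 23.4 → 23
  B: 37 − 29.6 = 7.4 → 7
After the shade: rgb(20, 23, 7) = #141707.
Lerp each channel 27% toward 128:
  R: 20 + 0.27×(128−20) = 20 + 29.16 = 49.16 → 49
  G: 23 + 0.27×(128−23) = 23 + 28.35 = 51.35 → 51
  B: 7 + 32.67 = 39.67 → 40
rgb(49, 51, 40) = #313328.

#313328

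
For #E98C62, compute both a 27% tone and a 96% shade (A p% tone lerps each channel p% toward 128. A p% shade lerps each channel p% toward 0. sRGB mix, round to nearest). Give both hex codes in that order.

#CD896A, #090604

#E98C62 is rgb(233, 140, 98).
27% tone:
  R: 233 + 0.27×(128−233) = 233 − 28.35 = 204.65 → 205
  G: 140 + 0.27×(128−140) = 140 − 3.24 = 136.76 → 137
  B: 98 + 8.1 = 106.1 → 106
  → #CD896A
96% shade:
  R: 233 − 223.68 = 9.32 → 9
  G: 140 + 0.96×(0−140) = 140 − 134.4 = 5.6 → 6
  B: 98 − 94.08 = 3.92 → 4
  → #090604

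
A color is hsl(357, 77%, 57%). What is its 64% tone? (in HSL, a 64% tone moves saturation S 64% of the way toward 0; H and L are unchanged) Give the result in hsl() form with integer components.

hsl(357, 28%, 57%)

S moves 64% from 77 toward 0: 77 − 49.28 = 27.72 → 28.
H and L are unchanged.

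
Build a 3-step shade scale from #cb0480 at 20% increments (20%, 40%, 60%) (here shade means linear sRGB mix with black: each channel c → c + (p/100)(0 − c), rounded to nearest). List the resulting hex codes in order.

#a20366, #7a024d, #510233

#cb0480 is rgb(203, 4, 128).
20%: (203 − 40.6 = 162.4→162, 4 − 0.8 = 3.2→3, 128 − 25.6 = 102.4→102) → #a20366
40%: (203 − 81.2 = 121.8→122, 4 − 1.6 = 2.4→2, 128 − 51.2 = 76.8→77) → #7a024d
60%: (203 − 121.8 = 81.2→81, 4 − 2.4 = 1.6→2, 128 − 76.8 = 51.2→51) → #510233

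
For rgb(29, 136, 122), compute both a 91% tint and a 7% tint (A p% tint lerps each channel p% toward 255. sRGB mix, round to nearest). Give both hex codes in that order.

#ebf4f3, #2d9083

91% tint:
  R: 29 + 205.66 = 234.66 → 235
  G: 136 + 0.91×(255−136) = 136 + 108.29 = 244.29 → 244
  B: 122 + 121.03 = 243.03 → 243
  → #ebf4f3
7% tint:
  R: 29 + 0.07×(255−29) = 29 + 15.82 = 44.82 → 45
  G: 136 + 8.33 = 144.33 → 144
  B: 122 + 9.31 = 131.31 → 131
  → #2d9083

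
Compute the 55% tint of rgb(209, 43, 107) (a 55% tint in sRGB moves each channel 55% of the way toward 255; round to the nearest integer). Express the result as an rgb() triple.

Per channel, c → c + 0.55(255 − c):
  R: 209 + 0.55×(255−209) = 209 + 25.3 = 234.3 → 234
  G: 43 + 116.6 = 159.6 → 160
  B: 107 + 0.55×(255−107) = 107 + 81.4 = 188.4 → 188

rgb(234, 160, 188)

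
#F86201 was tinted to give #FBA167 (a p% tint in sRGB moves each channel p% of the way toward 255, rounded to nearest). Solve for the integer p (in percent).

40%

#F86201 is rgb(248, 98, 1); #FBA167 is rgb(251, 161, 103).
On the B channel (widest range): 103 ≈ 1 + (p/100)(255 − 1), so p ≈ 100×(103 − 1)/(255 − 1) = 10200/254 = 40.16.
p = 40 reproduces all three channels after rounding.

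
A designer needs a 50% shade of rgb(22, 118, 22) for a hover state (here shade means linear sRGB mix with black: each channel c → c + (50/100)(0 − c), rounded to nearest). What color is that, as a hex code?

#0B3B0B

Lerp each channel 50% toward 0:
  R: 22 + 0.5×(0−22) = 22 − 11 = 11 → 11
  G: 118 − 59 = 59 → 59
  B: 22 − 11 = 11 → 11
rgb(11, 59, 11) = #0B3B0B.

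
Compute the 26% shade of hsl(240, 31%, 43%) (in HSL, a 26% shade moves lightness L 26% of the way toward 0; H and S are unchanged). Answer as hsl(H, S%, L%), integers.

L moves 26% from 43 toward 0: 43 − 11.18 = 31.82 → 32.
H and S are unchanged.

hsl(240, 31%, 32%)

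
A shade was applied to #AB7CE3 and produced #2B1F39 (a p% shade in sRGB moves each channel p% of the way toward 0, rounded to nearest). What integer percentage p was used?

75%

#AB7CE3 is rgb(171, 124, 227); #2B1F39 is rgb(43, 31, 57).
On the B channel (widest range): 57 ≈ 227 + (p/100)(0 − 227), so p ≈ 100×(57 − 227)/(0 − 227) = -17000/-227 = 74.89.
p = 75 reproduces all three channels after rounding.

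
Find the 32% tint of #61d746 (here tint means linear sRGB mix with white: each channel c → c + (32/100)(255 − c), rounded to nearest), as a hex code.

#94e481

#61d746 is rgb(97, 215, 70).
Per channel, c → c + 0.32(255 − c):
  R: 97 + 0.32×(255−97) = 97 + 50.56 = 147.56 → 148
  G: 215 + 0.32×(255−215) = 215 + 12.8 = 227.8 → 228
  B: 70 + 59.2 = 129.2 → 129
rgb(148, 228, 129) = #94e481.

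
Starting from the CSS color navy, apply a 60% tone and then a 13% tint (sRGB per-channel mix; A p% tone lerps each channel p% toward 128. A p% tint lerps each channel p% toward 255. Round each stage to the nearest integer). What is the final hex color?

#646491

CSS navy is rgb(0, 0, 128).
Lerp each channel 60% toward 128:
  R: 0 + 76.8 = 76.8 → 77
  G: 0 + 0.6×(128−0) = 0 + 76.8 = 76.8 → 77
  B: 128 + 0 = 128 → 128
After the tone: rgb(77, 77, 128) = #4D4D80.
Lerp each channel 13% toward 255:
  R: 77 + 23.14 = 100.14 → 100
  G: 77 + 23.14 = 100.14 → 100
  B: 128 + 16.51 = 144.51 → 145
rgb(100, 100, 145) = #646491.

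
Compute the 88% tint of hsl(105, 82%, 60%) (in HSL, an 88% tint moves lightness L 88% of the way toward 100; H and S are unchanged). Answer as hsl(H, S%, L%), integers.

hsl(105, 82%, 95%)

L moves 88% from 60 toward 100: 60 + 35.2 = 95.2 → 95.
H and S are unchanged.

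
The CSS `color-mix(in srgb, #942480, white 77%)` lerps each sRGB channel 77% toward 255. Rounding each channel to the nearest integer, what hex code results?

#942480 is rgb(148, 36, 128).
Per channel, c → c + 0.77(255 − c):
  R: 148 + 0.77×(255−148) = 148 + 82.39 = 230.39 → 230
  G: 36 + 168.63 = 204.63 → 205
  B: 128 + 0.77×(255−128) = 128 + 97.79 = 225.79 → 226
rgb(230, 205, 226) = #E6CDE2.

#E6CDE2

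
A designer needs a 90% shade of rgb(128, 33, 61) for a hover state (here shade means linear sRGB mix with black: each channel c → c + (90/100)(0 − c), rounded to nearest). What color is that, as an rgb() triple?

rgb(13, 3, 6)

Per channel, c → c + 0.9(0 − c):
  R: 128 + 0.9×(0−128) = 128 − 115.2 = 12.8 → 13
  G: 33 + 0.9×(0−33) = 33 − 29.7 = 3.3 → 3
  B: 61 − 54.9 = 6.1 → 6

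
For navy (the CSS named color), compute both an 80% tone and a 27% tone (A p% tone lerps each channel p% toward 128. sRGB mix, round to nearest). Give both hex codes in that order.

#666680, #232380

CSS navy is rgb(0, 0, 128).
80% tone:
  R: 0 + 0.8×(128−0) = 0 + 102.4 = 102.4 → 102
  G: 0 + 0.8×(128−0) = 0 + 102.4 = 102.4 → 102
  B: 128 + 0.8×(128−128) = 128 + 0 = 128 → 128
  → #666680
27% tone:
  R: 0 + 0.27×(128−0) = 0 + 34.56 = 34.56 → 35
  G: 0 + 34.56 = 34.56 → 35
  B: 128 + 0.27×(128−128) = 128 + 0 = 128 → 128
  → #232380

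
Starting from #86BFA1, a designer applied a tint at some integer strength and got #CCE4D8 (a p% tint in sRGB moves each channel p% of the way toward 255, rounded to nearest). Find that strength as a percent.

#86BFA1 is rgb(134, 191, 161); #CCE4D8 is rgb(204, 228, 216).
On the R channel (widest range): 204 ≈ 134 + (p/100)(255 − 134), so p ≈ 100×(204 − 134)/(255 − 134) = 7000/121 = 57.85.
p = 58 reproduces all three channels after rounding.

58%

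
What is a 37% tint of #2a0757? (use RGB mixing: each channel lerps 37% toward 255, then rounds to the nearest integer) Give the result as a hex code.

#796395

#2a0757 is rgb(42, 7, 87).
Per channel, c → c + 0.37(255 − c):
  R: 42 + 0.37×(255−42) = 42 + 78.81 = 120.81 → 121
  G: 7 + 91.76 = 98.76 → 99
  B: 87 + 0.37×(255−87) = 87 + 62.16 = 149.16 → 149
rgb(121, 99, 149) = #796395.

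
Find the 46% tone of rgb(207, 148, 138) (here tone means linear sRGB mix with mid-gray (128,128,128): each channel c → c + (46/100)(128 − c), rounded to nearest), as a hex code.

#AB8B85

Lerp each channel 46% toward 128:
  R: 207 + 0.46×(128−207) = 207 − 36.34 = 170.66 → 171
  G: 148 + 0.46×(128−148) = 148 − 9.2 = 138.8 → 139
  B: 138 + 0.46×(128−138) = 138 − 4.6 = 133.4 → 133
rgb(171, 139, 133) = #AB8B85.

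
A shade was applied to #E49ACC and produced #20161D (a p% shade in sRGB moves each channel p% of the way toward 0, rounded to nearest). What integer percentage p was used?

#E49ACC is rgb(228, 154, 204); #20161D is rgb(32, 22, 29).
On the R channel (widest range): 32 ≈ 228 + (p/100)(0 − 228), so p ≈ 100×(32 − 228)/(0 − 228) = -19600/-228 = 85.96.
p = 86 reproduces all three channels after rounding.

86%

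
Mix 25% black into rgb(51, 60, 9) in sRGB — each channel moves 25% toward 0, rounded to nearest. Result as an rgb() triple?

rgb(38, 45, 7)

Per channel, c → c + 0.25(0 − c):
  R: 51 − 12.75 = 38.25 → 38
  G: 60 + 0.25×(0−60) = 60 − 15 = 45 → 45
  B: 9 + 0.25×(0−9) = 9 − 2.25 = 6.75 → 7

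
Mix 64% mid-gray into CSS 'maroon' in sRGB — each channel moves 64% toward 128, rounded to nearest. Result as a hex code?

#805252

CSS maroon is rgb(128, 0, 0).
Per channel, c → c + 0.64(128 − c):
  R: 128 + 0 = 128 → 128
  G: 0 + 81.92 = 81.92 → 82
  B: 0 + 81.92 = 81.92 → 82
rgb(128, 82, 82) = #805252.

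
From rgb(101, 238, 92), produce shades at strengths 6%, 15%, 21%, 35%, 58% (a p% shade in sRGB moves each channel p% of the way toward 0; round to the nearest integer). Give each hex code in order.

#5fe056, #56ca4e, #50bc49, #429b3c, #2a6427

6%: (101 − 6.06 = 94.94→95, 238 − 14.28 = 223.72→224, 92 − 5.52 = 86.48→86) → #5fe056
15%: (101 − 15.15 = 85.85→86, 238 − 35.7 = 202.3→202, 92 − 13.8 = 78.2→78) → #56ca4e
21%: (101 − 21.21 = 79.79→80, 238 − 49.98 = 188.02→188, 92 − 19.32 = 72.68→73) → #50bc49
35%: (101 − 35.35 = 65.65→66, 238 − 83.3 = 154.7→155, 92 − 32.2 = 59.8→60) → #429b3c
58%: (101 − 58.58 = 42.42→42, 238 − 138.04 = 99.96→100, 92 − 53.36 = 38.64→39) → #2a6427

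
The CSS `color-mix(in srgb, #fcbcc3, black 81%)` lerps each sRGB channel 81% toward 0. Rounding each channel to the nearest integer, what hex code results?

#fcbcc3 is rgb(252, 188, 195).
Lerp each channel 81% toward 0:
  R: 252 − 204.12 = 47.88 → 48
  G: 188 + 0.81×(0−188) = 188 − 152.28 = 35.72 → 36
  B: 195 + 0.81×(0−195) = 195 − 157.95 = 37.05 → 37
rgb(48, 36, 37) = #302425.

#302425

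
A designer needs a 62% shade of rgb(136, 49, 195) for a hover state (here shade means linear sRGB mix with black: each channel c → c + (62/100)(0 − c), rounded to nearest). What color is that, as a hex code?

#34134A

Lerp each channel 62% toward 0:
  R: 136 + 0.62×(0−136) = 136 − 84.32 = 51.68 → 52
  G: 49 − 30.38 = 18.62 → 19
  B: 195 + 0.62×(0−195) = 195 − 120.9 = 74.1 → 74
rgb(52, 19, 74) = #34134A.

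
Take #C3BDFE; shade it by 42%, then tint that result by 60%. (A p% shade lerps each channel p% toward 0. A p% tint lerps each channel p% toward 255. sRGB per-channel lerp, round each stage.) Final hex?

#C3BDFE is rgb(195, 189, 254).
Lerp each channel 42% toward 0:
  R: 195 − 81.9 = 113.1 → 113
  G: 189 + 0.42×(0−189) = 189 − 79.38 = 109.62 → 110
  B: 254 − 106.68 = 147.32 → 147
After the shade: rgb(113, 110, 147) = #716E93.
Per channel, c → c + 0.6(255 − c):
  R: 113 + 85.2 = 198.2 → 198
  G: 110 + 87 = 197 → 197
  B: 147 + 64.8 = 211.8 → 212
rgb(198, 197, 212) = #C6C5D4.

#C6C5D4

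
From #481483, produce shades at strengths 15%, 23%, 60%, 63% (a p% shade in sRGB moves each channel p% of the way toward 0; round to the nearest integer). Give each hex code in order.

#481483 is rgb(72, 20, 131).
15%: (72 − 10.8 = 61.2→61, 20 − 3 = 17→17, 131 − 19.65 = 111.35→111) → #3D116F
23%: (72 − 16.56 = 55.44→55, 20 − 4.6 = 15.4→15, 131 − 30.13 = 100.87→101) → #370F65
60%: (72 − 43.2 = 28.8→29, 20 − 12 = 8→8, 131 − 78.6 = 52.4→52) → #1D0834
63%: (72 − 45.36 = 26.64→27, 20 − 12.6 = 7.4→7, 131 − 82.53 = 48.47→48) → #1B0730

#3D116F, #370F65, #1D0834, #1B0730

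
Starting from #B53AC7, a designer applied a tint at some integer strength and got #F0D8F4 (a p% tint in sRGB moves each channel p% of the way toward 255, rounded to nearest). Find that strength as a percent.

80%

#B53AC7 is rgb(181, 58, 199); #F0D8F4 is rgb(240, 216, 244).
On the G channel (widest range): 216 ≈ 58 + (p/100)(255 − 58), so p ≈ 100×(216 − 58)/(255 − 58) = 15800/197 = 80.20.
p = 80 reproduces all three channels after rounding.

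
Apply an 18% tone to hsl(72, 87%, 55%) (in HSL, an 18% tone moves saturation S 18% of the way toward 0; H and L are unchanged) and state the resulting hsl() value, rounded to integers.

S moves 18% from 87 toward 0: 87 − 15.66 = 71.34 → 71.
H and L are unchanged.

hsl(72, 71%, 55%)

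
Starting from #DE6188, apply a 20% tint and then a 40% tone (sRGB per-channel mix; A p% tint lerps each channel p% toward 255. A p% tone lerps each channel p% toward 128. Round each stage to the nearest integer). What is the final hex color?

#BD8193

#DE6188 is rgb(222, 97, 136).
A 20% tint moves each channel 20% toward 255:
  R: 222 + 6.6 = 228.6 → 229
  G: 97 + 0.2×(255−97) = 97 + 31.6 = 128.6 → 129
  B: 136 + 0.2×(255−136) = 136 + 23.8 = 159.8 → 160
After the tint: rgb(229, 129, 160) = #E581A0.
A 40% tone moves each channel 40% toward 128:
  R: 229 + 0.4×(128−229) = 229 − 40.4 = 188.6 → 189
  G: 129 − 0.4 = 128.6 → 129
  B: 160 − 12.8 = 147.2 → 147
rgb(189, 129, 147) = #BD8193.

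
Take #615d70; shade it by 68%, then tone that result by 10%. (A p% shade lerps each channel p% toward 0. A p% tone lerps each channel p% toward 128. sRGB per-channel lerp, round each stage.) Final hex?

#29282d

#615d70 is rgb(97, 93, 112).
Lerp each channel 68% toward 0:
  R: 97 − 65.96 = 31.04 → 31
  G: 93 − 63.24 = 29.76 → 30
  B: 112 + 0.68×(0−112) = 112 − 76.16 = 35.84 → 36
After the shade: rgb(31, 30, 36) = #1f1e24.
Per channel, c → c + 0.1(128 − c):
  R: 31 + 9.7 = 40.7 → 41
  G: 30 + 9.8 = 39.8 → 40
  B: 36 + 0.1×(128−36) = 36 + 9.2 = 45.2 → 45
rgb(41, 40, 45) = #29282d.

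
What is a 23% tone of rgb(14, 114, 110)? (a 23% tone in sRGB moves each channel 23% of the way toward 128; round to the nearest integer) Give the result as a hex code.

#287572

A 23% tone moves each channel 23% toward 128:
  R: 14 + 0.23×(128−14) = 14 + 26.22 = 40.22 → 40
  G: 114 + 0.23×(128−114) = 114 + 3.22 = 117.22 → 117
  B: 110 + 0.23×(128−110) = 110 + 4.14 = 114.14 → 114
rgb(40, 117, 114) = #287572.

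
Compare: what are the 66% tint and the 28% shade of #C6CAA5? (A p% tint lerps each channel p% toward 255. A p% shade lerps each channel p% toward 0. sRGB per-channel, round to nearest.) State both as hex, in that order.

#C6CAA5 is rgb(198, 202, 165).
66% tint:
  R: 198 + 37.62 = 235.62 → 236
  G: 202 + 0.66×(255−202) = 202 + 34.98 = 236.98 → 237
  B: 165 + 0.66×(255−165) = 165 + 59.4 = 224.4 → 224
  → #ECEDE0
28% shade:
  R: 198 + 0.28×(0−198) = 198 − 55.44 = 142.56 → 143
  G: 202 + 0.28×(0−202) = 202 − 56.56 = 145.44 → 145
  B: 165 + 0.28×(0−165) = 165 − 46.2 = 118.8 → 119
  → #8F9177

#ECEDE0, #8F9177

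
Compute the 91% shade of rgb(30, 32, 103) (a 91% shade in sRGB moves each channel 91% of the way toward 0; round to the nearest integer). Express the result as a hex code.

#030309

Per channel, c → c + 0.91(0 − c):
  R: 30 + 0.91×(0−30) = 30 − 27.3 = 2.7 → 3
  G: 32 − 29.12 = 2.88 → 3
  B: 103 − 93.73 = 9.27 → 9
rgb(3, 3, 9) = #030309.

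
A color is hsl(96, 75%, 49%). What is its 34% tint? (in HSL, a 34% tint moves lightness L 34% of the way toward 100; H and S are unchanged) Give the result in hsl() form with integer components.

L moves 34% from 49 toward 100: 49 + 17.34 = 66.34 → 66.
H and S are unchanged.

hsl(96, 75%, 66%)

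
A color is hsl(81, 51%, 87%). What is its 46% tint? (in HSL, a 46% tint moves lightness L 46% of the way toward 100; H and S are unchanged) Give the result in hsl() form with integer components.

hsl(81, 51%, 93%)

L moves 46% from 87 toward 100: 87 + 5.98 = 92.98 → 93.
H and S are unchanged.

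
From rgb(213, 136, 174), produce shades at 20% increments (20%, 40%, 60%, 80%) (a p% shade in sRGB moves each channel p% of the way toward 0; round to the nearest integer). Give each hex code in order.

#aa6d8b, #805268, #553646, #2b1b23

20%: (213 − 42.6 = 170.4→170, 136 − 27.2 = 108.8→109, 174 − 34.8 = 139.2→139) → #aa6d8b
40%: (213 − 85.2 = 127.8→128, 136 − 54.4 = 81.6→82, 174 − 69.6 = 104.4→104) → #805268
60%: (213 − 127.8 = 85.2→85, 136 − 81.6 = 54.4→54, 174 − 104.4 = 69.6→70) → #553646
80%: (213 − 170.4 = 42.6→43, 136 − 108.8 = 27.2→27, 174 − 139.2 = 34.8→35) → #2b1b23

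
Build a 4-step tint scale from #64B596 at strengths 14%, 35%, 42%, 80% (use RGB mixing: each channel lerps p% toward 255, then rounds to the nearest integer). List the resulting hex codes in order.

#7ABFA5, #9ACFBB, #A5D4C2, #E0F0EA

#64B596 is rgb(100, 181, 150).
14%: (100 + 21.7 = 121.7→122, 181 + 10.36 = 191.36→191, 150 + 14.7 = 164.7→165) → #7ABFA5
35%: (100 + 54.25 = 154.25→154, 181 + 25.9 = 206.9→207, 150 + 36.75 = 186.75→187) → #9ACFBB
42%: (100 + 65.1 = 165.1→165, 181 + 31.08 = 212.08→212, 150 + 44.1 = 194.1→194) → #A5D4C2
80%: (100 + 124 = 224→224, 181 + 59.2 = 240.2→240, 150 + 84 = 234→234) → #E0F0EA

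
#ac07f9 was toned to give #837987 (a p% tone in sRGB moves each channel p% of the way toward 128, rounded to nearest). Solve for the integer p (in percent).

94%

#ac07f9 is rgb(172, 7, 249); #837987 is rgb(131, 121, 135).
On the G channel (widest range): 121 ≈ 7 + (p/100)(128 − 7), so p ≈ 100×(121 − 7)/(128 − 7) = 11400/121 = 94.21.
p = 94 reproduces all three channels after rounding.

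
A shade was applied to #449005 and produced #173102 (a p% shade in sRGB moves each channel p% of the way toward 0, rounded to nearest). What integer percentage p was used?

66%

#449005 is rgb(68, 144, 5); #173102 is rgb(23, 49, 2).
On the G channel (widest range): 49 ≈ 144 + (p/100)(0 − 144), so p ≈ 100×(49 − 144)/(0 − 144) = -9500/-144 = 65.97.
p = 66 reproduces all three channels after rounding.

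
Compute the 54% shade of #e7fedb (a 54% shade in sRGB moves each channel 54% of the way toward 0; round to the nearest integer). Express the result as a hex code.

#6a7565

#e7fedb is rgb(231, 254, 219).
Per channel, c → c + 0.54(0 − c):
  R: 231 + 0.54×(0−231) = 231 − 124.74 = 106.26 → 106
  G: 254 + 0.54×(0−254) = 254 − 137.16 = 116.84 → 117
  B: 219 − 118.26 = 100.74 → 101
rgb(106, 117, 101) = #6a7565.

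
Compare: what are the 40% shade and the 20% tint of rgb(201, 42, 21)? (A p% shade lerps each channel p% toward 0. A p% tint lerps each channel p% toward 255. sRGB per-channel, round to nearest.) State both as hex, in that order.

40% shade:
  R: 201 − 80.4 = 120.6 → 121
  G: 42 − 16.8 = 25.2 → 25
  B: 21 + 0.4×(0−21) = 21 − 8.4 = 12.6 → 13
  → #79190D
20% tint:
  R: 201 + 10.8 = 211.8 → 212
  G: 42 + 0.2×(255−42) = 42 + 42.6 = 84.6 → 85
  B: 21 + 0.2×(255−21) = 21 + 46.8 = 67.8 → 68
  → #D45544

#79190D, #D45544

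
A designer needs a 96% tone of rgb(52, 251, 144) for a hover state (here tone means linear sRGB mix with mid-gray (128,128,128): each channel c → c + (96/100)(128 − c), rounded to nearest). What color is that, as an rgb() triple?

A 96% tone moves each channel 96% toward 128:
  R: 52 + 0.96×(128−52) = 52 + 72.96 = 124.96 → 125
  G: 251 + 0.96×(128−251) = 251 − 118.08 = 132.92 → 133
  B: 144 + 0.96×(128−144) = 144 − 15.36 = 128.64 → 129

rgb(125, 133, 129)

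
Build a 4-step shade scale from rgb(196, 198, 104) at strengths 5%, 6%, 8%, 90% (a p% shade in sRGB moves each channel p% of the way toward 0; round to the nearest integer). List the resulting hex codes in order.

#babc63, #b8ba62, #b4b660, #14140a

5%: (196 − 9.8 = 186.2→186, 198 − 9.9 = 188.1→188, 104 − 5.2 = 98.8→99) → #babc63
6%: (196 − 11.76 = 184.24→184, 198 − 11.88 = 186.12→186, 104 − 6.24 = 97.76→98) → #b8ba62
8%: (196 − 15.68 = 180.32→180, 198 − 15.84 = 182.16→182, 104 − 8.32 = 95.68→96) → #b4b660
90%: (196 − 176.4 = 19.6→20, 198 − 178.2 = 19.8→20, 104 − 93.6 = 10.4→10) → #14140a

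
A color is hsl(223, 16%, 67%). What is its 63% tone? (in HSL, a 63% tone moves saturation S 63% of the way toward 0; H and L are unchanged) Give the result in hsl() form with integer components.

hsl(223, 6%, 67%)

S moves 63% from 16 toward 0: 16 − 10.08 = 5.92 → 6.
H and L are unchanged.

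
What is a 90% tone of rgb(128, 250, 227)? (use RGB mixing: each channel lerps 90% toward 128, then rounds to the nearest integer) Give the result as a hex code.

#808c8a

Per channel, c → c + 0.9(128 − c):
  R: 128 + 0 = 128 → 128
  G: 250 + 0.9×(128−250) = 250 − 109.8 = 140.2 → 140
  B: 227 − 89.1 = 137.9 → 138
rgb(128, 140, 138) = #808c8a.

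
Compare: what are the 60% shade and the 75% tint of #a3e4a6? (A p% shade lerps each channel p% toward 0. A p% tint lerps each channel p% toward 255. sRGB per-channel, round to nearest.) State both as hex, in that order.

#a3e4a6 is rgb(163, 228, 166).
60% shade:
  R: 163 + 0.6×(0−163) = 163 − 97.8 = 65.2 → 65
  G: 228 + 0.6×(0−228) = 228 − 136.8 = 91.2 → 91
  B: 166 − 99.6 = 66.4 → 66
  → #415b42
75% tint:
  R: 163 + 69 = 232 → 232
  G: 228 + 20.25 = 248.25 → 248
  B: 166 + 0.75×(255−166) = 166 + 66.75 = 232.75 → 233
  → #e8f8e9

#415b42, #e8f8e9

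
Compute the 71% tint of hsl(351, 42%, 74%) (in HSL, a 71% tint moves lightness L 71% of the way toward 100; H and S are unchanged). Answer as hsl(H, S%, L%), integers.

hsl(351, 42%, 92%)

L moves 71% from 74 toward 100: 74 + 18.46 = 92.46 → 92.
H and S are unchanged.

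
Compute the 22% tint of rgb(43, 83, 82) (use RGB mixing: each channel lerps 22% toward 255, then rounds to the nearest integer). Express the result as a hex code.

#5a7978

A 22% tint moves each channel 22% toward 255:
  R: 43 + 46.64 = 89.64 → 90
  G: 83 + 0.22×(255−83) = 83 + 37.84 = 120.84 → 121
  B: 82 + 0.22×(255−82) = 82 + 38.06 = 120.06 → 120
rgb(90, 121, 120) = #5a7978.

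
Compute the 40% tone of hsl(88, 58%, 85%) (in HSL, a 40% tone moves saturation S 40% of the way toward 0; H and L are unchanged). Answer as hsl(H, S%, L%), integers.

hsl(88, 35%, 85%)

S moves 40% from 58 toward 0: 58 − 23.2 = 34.8 → 35.
H and L are unchanged.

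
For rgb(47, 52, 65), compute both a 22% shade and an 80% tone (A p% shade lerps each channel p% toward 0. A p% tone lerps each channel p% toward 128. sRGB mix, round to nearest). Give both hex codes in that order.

22% shade:
  R: 47 + 0.22×(0−47) = 47 − 10.34 = 36.66 → 37
  G: 52 + 0.22×(0−52) = 52 − 11.44 = 40.56 → 41
  B: 65 + 0.22×(0−65) = 65 − 14.3 = 50.7 → 51
  → #252933
80% tone:
  R: 47 + 64.8 = 111.8 → 112
  G: 52 + 0.8×(128−52) = 52 + 60.8 = 112.8 → 113
  B: 65 + 50.4 = 115.4 → 115
  → #707173

#252933, #707173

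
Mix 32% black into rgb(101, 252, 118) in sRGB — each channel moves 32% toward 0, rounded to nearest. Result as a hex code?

#45AB50

Lerp each channel 32% toward 0:
  R: 101 − 32.32 = 68.68 → 69
  G: 252 + 0.32×(0−252) = 252 − 80.64 = 171.36 → 171
  B: 118 − 37.76 = 80.24 → 80
rgb(69, 171, 80) = #45AB50.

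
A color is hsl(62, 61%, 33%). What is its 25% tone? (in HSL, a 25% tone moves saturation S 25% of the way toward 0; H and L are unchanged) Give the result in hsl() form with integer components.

hsl(62, 46%, 33%)

S moves 25% from 61 toward 0: 61 − 15.25 = 45.75 → 46.
H and L are unchanged.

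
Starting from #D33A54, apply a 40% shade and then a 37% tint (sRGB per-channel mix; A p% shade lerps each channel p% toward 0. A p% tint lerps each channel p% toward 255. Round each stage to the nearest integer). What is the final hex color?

#D33A54 is rgb(211, 58, 84).
A 40% shade moves each channel 40% toward 0:
  R: 211 + 0.4×(0−211) = 211 − 84.4 = 126.6 → 127
  G: 58 − 23.2 = 34.8 → 35
  B: 84 + 0.4×(0−84) = 84 − 33.6 = 50.4 → 50
After the shade: rgb(127, 35, 50) = #7F2332.
A 37% tint moves each channel 37% toward 255:
  R: 127 + 0.37×(255−127) = 127 + 47.36 = 174.36 → 174
  G: 35 + 81.4 = 116.4 → 116
  B: 50 + 0.37×(255−50) = 50 + 75.85 = 125.85 → 126
rgb(174, 116, 126) = #AE747E.

#AE747E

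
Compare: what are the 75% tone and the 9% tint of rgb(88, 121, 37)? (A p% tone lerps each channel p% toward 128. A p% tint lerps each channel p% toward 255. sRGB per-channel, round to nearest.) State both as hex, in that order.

#767e69, #678539

75% tone:
  R: 88 + 0.75×(128−88) = 88 + 30 = 118 → 118
  G: 121 + 0.75×(128−121) = 121 + 5.25 = 126.25 → 126
  B: 37 + 0.75×(128−37) = 37 + 68.25 = 105.25 → 105
  → #767e69
9% tint:
  R: 88 + 0.09×(255−88) = 88 + 15.03 = 103.03 → 103
  G: 121 + 12.06 = 133.06 → 133
  B: 37 + 0.09×(255−37) = 37 + 19.62 = 56.62 → 57
  → #678539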